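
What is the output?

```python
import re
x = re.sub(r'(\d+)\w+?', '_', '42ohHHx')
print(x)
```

The pattern matches one or more of a digit (captured); then one or more of a word character (lazy).
Matches: at [0:3] → '42o'.
`sub` substitutes '_' at each match site.

_hHHx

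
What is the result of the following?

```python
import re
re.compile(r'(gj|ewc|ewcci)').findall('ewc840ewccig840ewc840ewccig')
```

['ewc', 'ewc', 'ewc', 'ewc']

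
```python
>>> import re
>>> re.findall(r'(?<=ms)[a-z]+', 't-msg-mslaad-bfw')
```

['g', 'laad']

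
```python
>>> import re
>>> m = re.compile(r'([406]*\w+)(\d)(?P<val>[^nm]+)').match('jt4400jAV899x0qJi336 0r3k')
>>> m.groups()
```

('jt4400jAV899x0qJi33', '6', ' 0r3k')

The match spans [0:25] → 'jt4400jAV899x0qJi336 0r3k'.
Captured: group 1 = 'jt4400jAV899x0qJi33', group 2 = '6', group 3 = ' 0r3k'.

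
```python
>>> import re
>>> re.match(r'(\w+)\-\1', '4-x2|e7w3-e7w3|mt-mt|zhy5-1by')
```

None

With `match`, the pattern is implicitly anchored at the beginning.
Here position 0 doesn't satisfy it, so the call returns None.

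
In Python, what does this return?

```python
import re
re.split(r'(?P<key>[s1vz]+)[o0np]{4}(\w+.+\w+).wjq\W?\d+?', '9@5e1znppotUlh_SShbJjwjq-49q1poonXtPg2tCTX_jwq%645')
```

`re.split` interleaves the captured-group text with the surrounding fragments.

['9@5e', '1z', 'tUlh_SShbJ', '9q1poonXtPg2tCTX_jwq%645']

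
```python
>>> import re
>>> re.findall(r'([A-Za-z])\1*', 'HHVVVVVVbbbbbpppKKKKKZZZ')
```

['H', 'V', 'b', 'p', 'K', 'Z']

The backreference `\1` re-matches whatever the first group consumed, character for character.
`findall` collects group 1 from each match (6 total).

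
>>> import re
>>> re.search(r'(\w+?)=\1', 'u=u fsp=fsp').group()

After group 1 captures some text, `\1` only succeeds where that same text appears again.
`re.search` tries every starting position until one works.
The match spans [0:3] → 'u=u'.
Captured: group 1 = 'u'.

'u=u'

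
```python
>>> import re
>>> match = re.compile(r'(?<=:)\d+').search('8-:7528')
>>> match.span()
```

(3, 7)

The `(?=…)`/`(?<=…)` assertion just peeks at neighbouring text; it doesn't advance the match position.
`re.search` scans for the first position where the pattern succeeds.
The match spans [3:7] → '7528'.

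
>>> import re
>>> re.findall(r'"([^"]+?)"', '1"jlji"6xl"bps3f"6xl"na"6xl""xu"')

['jlji', 'bps3f', 'na', 'xu']

Because there's exactly one group, `findall` drops the full match and keeps group 1 from each hit.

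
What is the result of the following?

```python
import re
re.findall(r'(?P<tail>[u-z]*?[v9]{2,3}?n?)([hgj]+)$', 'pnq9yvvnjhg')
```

[('yvvn', 'jhg')]

Multiple groups make `findall` return tuples — one 2-tuple for the one match.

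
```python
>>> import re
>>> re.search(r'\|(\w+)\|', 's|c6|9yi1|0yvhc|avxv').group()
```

'|c6|'

The match spans [1:5] → '|c6|'.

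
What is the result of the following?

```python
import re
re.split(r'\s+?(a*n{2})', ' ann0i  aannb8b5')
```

['', 'ann', '0i', 'aann', 'b8b5']

With a capturing group present, the delimiter's captured portion is kept in the result list.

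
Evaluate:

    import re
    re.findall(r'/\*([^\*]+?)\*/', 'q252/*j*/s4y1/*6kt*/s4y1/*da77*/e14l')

One capturing group, so `findall` returns just the captured substring from each match — 3 in all.

['j', '6kt', 'da77']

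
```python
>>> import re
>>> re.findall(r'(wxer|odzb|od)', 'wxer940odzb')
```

Alternation tries branches left to right and keeps the first one that lets the overall match succeed at that position.
Scanning left to right: at [0:4] match 'wxer', group 1 = 'wxer'; at [7:11] match 'odzb', group 1 = 'odzb'.
`findall` collects group 1 from each match (2 total).

['wxer', 'odzb']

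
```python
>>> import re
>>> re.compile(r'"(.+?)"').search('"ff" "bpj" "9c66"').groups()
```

The match spans [0:4] → '"ff"'.
Captured: group 1 = 'ff'.

('ff',)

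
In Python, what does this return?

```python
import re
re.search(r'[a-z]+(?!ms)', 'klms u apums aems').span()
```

`(?!…)`/`(?<!…)` only lets a position through if the neighbouring text does NOT match; no characters are consumed.
Unlike `match`, `search` isn't anchored — it looks for the pattern anywhere in the string.
The match spans [0:4] → 'klms'.

(0, 4)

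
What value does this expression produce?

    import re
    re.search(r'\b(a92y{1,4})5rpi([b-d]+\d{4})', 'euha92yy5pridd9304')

None

This matches a word boundary (`\b`, zero-width); then the literal 'a92', then 1 to 4 of the literal 'y' (captured); then the literal '5', then the literal 'rpi'; then one or more of a character in [b-d], then exactly 4 of a digit (captured).
`re.search` scans for the first position where the pattern succeeds.
Here nothing in the string fits, so the call returns None.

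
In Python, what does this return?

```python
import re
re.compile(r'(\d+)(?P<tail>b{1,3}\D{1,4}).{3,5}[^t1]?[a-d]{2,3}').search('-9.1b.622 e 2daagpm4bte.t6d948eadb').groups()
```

('4', 'bte.t')

This matches one or more of a digit (captured); then 1 to 3 of the literal 'b', then 1 to 4 of a non-digit (captured as 'tail'); then 3 to 5 of any character, then optionally any character except [t1], then 2 to 3 of a character in [a-d].
`search` walks the string left to right and returns the first match it finds.
The match spans [19:34] → '4bte.t6d948eadb'.
Captured: group 1 = '4', group 2 = 'bte.t'.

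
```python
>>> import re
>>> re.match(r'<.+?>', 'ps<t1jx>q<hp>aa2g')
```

None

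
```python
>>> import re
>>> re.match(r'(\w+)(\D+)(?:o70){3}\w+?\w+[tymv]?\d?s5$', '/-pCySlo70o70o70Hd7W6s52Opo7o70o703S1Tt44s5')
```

This matches one or more of a word character (captured); then one or more of a non-digit (captured); then the literal 'o70' repeated 3 times, then one or more of a word character (lazy), then one or more of a word character; then optionally one of [tymv], then optionally a digit, then the literal 's5'; then anchored at the end.
`re.match` only tries the pattern at the start of the string.
Here position 0 doesn't satisfy it, so the call returns None.

None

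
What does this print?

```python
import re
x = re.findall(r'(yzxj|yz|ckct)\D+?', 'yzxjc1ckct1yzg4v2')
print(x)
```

['yzxj', 'yz']

`|` is ordered: at each position the engine commits to the first alternative that works.
Scanning left to right: at [0:5] match 'yzxjc', group 1 = 'yzxj'; at [11:14] match 'yzg', group 1 = 'yz'.
With a single group, `findall` returns only what that group captured — 2 items.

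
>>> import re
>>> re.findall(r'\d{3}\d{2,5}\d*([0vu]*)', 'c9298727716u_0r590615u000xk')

['u', 'u000']

The pattern matches exactly 3 of a digit, then 2 to 5 of a digit, then zero or more of a digit; then zero or more of one of [0vu] (captured).
Matches: at [1:12] match '9298727716u', group 1 = 'u'; at [15:25] match '590615u000', group 1 = 'u000'.
Because there's exactly one group, `findall` drops the full match and keeps group 1 from each hit.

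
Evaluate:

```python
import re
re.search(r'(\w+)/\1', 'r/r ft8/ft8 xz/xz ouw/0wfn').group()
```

'r/r'

`\1` is not a pattern — it's the concrete string captured by group 1, re-applied verbatim.
The match spans [0:3] → 'r/r'.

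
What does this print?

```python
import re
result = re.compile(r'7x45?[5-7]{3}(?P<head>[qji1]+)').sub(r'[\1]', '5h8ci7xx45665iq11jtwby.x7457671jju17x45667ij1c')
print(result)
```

5h8ci7xx45665iq11jtwby.x7457671jju1[ij1]c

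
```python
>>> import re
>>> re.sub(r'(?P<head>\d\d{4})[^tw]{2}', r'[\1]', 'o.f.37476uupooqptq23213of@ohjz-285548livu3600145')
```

'o.f.[37476]pooqptq[23213]@ohjz-[28554]ivu[36001]'

The pattern matches a digit, then exactly 4 of a digit (captured as 'head'); then exactly 2 of any character except [tw].
Matches: at [4:11] → '37476uu'; at [18:25] → '23213of'; at [31:38] → '285548l'; at [41:48] → '3600145'.
The replacement refers to a captured group, so each match is rewritten using its own captured text.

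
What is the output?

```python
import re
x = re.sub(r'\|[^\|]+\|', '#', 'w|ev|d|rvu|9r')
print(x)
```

`sub` substitutes '#' at each match site.

w#d#9r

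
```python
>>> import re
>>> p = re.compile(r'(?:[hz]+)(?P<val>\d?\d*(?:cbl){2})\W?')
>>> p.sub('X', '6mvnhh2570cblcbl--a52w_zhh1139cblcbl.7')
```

The pattern matches one or more of one of [hz] (non-capturing group); then optionally a digit, then zero or more of a digit, then the literal 'cbl' repeated 2 times (captured as 'val'); then optionally a non-word character.
Matches: at [4:17] → 'hh2570cblcbl-'; at [23:37] → 'zhh1139cblcbl.'.
Each match is replaced by 'X'.

'6mvnX-a52w_X7'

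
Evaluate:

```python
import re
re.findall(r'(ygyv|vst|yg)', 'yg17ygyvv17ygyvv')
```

['yg', 'ygyv', 'ygyv']

`|` is ordered: at each position the engine commits to the first alternative that works.
With a single group, `findall` returns only what that group captured — 3 items.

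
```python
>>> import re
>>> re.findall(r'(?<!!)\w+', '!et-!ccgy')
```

['t', 'cgy']

Because the assertion is negative and zero-width, positions next to the forbidden text are skipped.
No capturing groups, so `findall` returns the 2 full match strings.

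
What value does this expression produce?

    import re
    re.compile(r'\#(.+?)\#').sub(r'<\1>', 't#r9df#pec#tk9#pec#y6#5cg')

't<r9df>pec<tk9>pec<y6>5cg'

Because the quantifier is non-greedy, it stops expanding at the earliest point where the rest of the pattern can succeed.
Each match is replaced using the text its own group 1 captured.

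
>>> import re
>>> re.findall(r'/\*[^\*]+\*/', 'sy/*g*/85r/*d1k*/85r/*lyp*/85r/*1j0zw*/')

No capturing groups, so `findall` returns the 4 full match strings.

['/*g*/', '/*d1k*/', '/*lyp*/', '/*1j0zw*/']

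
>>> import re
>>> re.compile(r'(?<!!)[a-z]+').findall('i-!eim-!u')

`(?!…)`/`(?<!…)` only lets a position through if the neighbouring text does NOT match; no characters are consumed.
With no groups in the pattern, `findall` gives back each whole match — 2 here.

['i', 'im']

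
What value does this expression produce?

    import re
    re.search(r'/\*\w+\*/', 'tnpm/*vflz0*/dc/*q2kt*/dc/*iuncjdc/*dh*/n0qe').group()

`search` walks the string left to right and returns the first match it finds.
The match spans [4:13] → '/*vflz0*/'.

'/*vflz0*/'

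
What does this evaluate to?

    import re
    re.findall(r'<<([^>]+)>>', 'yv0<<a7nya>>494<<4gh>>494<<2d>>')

['a7nya', '4gh', '2d']

Matches: at [3:12] match '<<a7nya>>', group 1 = 'a7nya'; at [15:22] match '<<4gh>>', group 1 = '4gh'; at [25:31] match '<<2d>>', group 1 = '2d'.
With a single group, `findall` returns only what that group captured — 3 items.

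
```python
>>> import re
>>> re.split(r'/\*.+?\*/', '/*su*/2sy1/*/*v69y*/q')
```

['', '2sy1', 'q']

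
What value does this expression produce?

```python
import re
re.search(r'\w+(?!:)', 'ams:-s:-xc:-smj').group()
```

'am'

A negative assertion filters positions out without eating any characters.
The match spans [0:2] → 'am'.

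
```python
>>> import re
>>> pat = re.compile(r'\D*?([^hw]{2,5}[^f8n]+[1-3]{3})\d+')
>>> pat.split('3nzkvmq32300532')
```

['', '3nzkvmq323', '']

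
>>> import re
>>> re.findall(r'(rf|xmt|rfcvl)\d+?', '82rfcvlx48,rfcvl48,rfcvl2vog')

['rfcvl', 'rfcvl']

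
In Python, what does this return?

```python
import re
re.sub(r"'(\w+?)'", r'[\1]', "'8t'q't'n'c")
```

Matches: at [0:4] → "'8t'"; at [5:8] → "'t'".
`\1` in the replacement pulls in group 1's text for each match.

"[8t]q[t]n'c"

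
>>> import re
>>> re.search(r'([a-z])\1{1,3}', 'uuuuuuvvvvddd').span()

(0, 4)

`\1` has to match the exact text group 1 already captured.
`re.search` scans for the first position where the pattern succeeds.
The match spans [0:4] → 'uuuu'.
Captured: group 1 = 'u'.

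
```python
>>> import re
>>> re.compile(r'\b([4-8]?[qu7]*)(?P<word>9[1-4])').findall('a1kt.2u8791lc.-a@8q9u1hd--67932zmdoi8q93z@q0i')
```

Multiple groups make `findall` return tuples — one 2-tuple for the one match.

[('67', '93')]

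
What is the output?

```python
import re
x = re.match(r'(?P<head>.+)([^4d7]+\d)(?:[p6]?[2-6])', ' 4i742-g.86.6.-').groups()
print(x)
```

(' 4i742-g', '.8')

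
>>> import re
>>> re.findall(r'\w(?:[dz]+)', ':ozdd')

Pattern: a word character; then one or more of one of [dz] (non-capturing group).
No capturing groups, so `findall` returns the 1 full match string.

['ozdd']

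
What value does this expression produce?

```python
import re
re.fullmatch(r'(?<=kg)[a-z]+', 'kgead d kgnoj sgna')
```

None

The positive lookaround only admits positions where the adjacent text matches; those characters stay outside the span.
`re.fullmatch` is like wrapping the pattern in `^…$` (in single-line mode).
Here the string isn't matched end-to-end, so the call returns None.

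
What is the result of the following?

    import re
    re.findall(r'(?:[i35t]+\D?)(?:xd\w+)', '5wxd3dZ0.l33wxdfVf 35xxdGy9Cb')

['5wxd3dZ0', '33wxdfVf', '35xxdGy9Cb']

This matches one or more of one of [i35t], then optionally a non-digit (non-capturing group); then the literal 'xd', then one or more of a word character (non-capturing group).
Matches: at [0:8] → '5wxd3dZ0'; at [10:18] → '33wxdfVf'; at [19:29] → '35xxdGy9Cb'.
`findall` yields the raw match text (3 of them) because the pattern has no groups.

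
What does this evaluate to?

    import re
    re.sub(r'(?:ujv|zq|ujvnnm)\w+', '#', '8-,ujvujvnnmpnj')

Every occurrence is swapped for '#'.

'8-,#'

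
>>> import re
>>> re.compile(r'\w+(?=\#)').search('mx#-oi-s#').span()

(0, 2)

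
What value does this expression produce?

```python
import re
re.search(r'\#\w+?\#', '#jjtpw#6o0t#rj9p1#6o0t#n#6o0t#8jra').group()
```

'#jjtpw#'

The match spans [0:7] → '#jjtpw#'.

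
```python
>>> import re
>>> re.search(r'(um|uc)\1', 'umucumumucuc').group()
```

'umum'

`\1` is not a pattern — it's the concrete string captured by group 1, re-applied verbatim.
The match spans [4:8] → 'umum'.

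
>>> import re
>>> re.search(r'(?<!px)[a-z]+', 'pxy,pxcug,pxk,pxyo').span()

(0, 3)

A negative assertion filters positions out without eating any characters.
`search` walks the string left to right and returns the first match it finds.
The match spans [0:3] → 'pxy'.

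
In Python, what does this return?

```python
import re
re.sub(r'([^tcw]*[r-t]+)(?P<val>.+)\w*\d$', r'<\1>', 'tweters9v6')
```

'<t>'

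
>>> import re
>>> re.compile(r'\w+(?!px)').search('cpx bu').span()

The negative lookahead/lookbehind blocks any match where the forbidden context is present.
`re.search` scans for the first position where the pattern succeeds.
The match spans [0:3] → 'cpx'.

(0, 3)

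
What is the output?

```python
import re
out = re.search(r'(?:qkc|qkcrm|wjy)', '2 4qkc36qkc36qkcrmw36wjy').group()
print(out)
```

qkc

`re.search` scans for the first position where the pattern succeeds.
The match spans [3:6] → 'qkc'.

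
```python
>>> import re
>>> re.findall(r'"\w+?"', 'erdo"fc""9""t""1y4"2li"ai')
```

['"fc"', '"9"', '"t"', '"1y4"']

No capturing groups, so `findall` returns the 4 full match strings.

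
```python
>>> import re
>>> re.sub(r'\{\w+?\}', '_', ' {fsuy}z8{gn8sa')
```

' _z8{gn8sa'

Matches: at [1:7] → '{fsuy}'.
Every occurrence is swapped for '_'.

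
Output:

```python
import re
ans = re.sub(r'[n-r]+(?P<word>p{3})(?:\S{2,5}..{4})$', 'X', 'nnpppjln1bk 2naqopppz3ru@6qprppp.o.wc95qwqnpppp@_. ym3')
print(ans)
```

nnpppjln1bk 2naqopppz3ru@6qprppp.o.wc95qwX

This matches one or more of a character in [n-r]; then exactly 3 of a literal 'p' (captured as 'word'); then 2 to 5 of a non-whitespace character, then any character, then exactly 4 of any character (non-capturing group); then anchored at the end.
Matches: at [41:54] → 'qnpppp@_. ym3'.
Each match is replaced by 'X'.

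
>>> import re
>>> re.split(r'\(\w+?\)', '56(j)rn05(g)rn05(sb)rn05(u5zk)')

`split` removes every match and returns the 5 fragments in between.

['56', 'rn05', 'rn05', 'rn05', '']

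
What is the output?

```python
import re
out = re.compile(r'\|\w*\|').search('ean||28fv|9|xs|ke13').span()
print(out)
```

Unlike `match`, `search` isn't anchored — it looks for the pattern anywhere in the string.
The match spans [3:5] → '||'.

(3, 5)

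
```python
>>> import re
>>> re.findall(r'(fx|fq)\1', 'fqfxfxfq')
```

['fx']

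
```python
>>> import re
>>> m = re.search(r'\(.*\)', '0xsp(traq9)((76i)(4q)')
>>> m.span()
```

(4, 21)

`re.search` scans for the first position where the pattern succeeds.
The match spans [4:21] → '(traq9)((76i)(4q)'.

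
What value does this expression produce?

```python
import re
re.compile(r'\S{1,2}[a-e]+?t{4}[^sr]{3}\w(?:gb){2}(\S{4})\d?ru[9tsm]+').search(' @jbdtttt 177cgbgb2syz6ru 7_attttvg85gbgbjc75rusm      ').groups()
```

The match spans [26:49] → '7_attttvg85gbgbjc75rusm'.
Captured: group 1 = 'jc75'.

('jc75',)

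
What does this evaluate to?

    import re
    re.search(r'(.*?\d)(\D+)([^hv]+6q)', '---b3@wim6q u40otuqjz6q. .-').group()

'---b3@wim6q u40otuqjz6q'

This matches zero or more of any character (lazy), then a digit (captured); then one or more of a non-digit (captured); then one or more of any character except [hv], then the literal '6q' (captured).
The match spans [0:23] → '---b3@wim6q u40otuqjz6q'.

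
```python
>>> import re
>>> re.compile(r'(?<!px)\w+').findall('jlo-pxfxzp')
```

['jlo', 'pxfxzp']

`(?!…)`/`(?<!…)` only lets a position through if the neighbouring text does NOT match; no characters are consumed.
Matches: at [0:3] → 'jlo'; at [4:10] → 'pxfxzp'.
No capturing groups, so `findall` returns the 2 full match strings.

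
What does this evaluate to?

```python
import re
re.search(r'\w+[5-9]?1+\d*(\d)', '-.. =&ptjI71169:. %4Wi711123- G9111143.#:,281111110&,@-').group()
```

'ptjI71169'

The match spans [6:15] → 'ptjI71169'.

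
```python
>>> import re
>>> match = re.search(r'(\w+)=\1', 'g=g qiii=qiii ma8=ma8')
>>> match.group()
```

'g=g'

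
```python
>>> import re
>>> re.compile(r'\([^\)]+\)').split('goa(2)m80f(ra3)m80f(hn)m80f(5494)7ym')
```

['goa', 'm80f', 'm80f', 'm80f', '7ym']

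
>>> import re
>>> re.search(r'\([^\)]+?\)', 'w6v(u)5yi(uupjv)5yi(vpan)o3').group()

`re.search` tries every starting position until one works.
The match spans [3:6] → '(u)'.

'(u)'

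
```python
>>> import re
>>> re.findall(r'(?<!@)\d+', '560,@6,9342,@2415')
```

['560', '9342', '415']

The negative lookahead/lookbehind blocks any match where the forbidden context is present.
`findall` yields the raw match text (3 of them) because the pattern has no groups.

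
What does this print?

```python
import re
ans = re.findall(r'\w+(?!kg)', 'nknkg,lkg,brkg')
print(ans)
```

['nknkg', 'lkg', 'brkg']

Because the assertion is negative and zero-width, positions next to the forbidden text are skipped.
No capturing groups, so `findall` returns the 3 full match strings.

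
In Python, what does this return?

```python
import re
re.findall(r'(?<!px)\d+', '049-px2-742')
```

`(?!…)`/`(?<!…)` only lets a position through if the neighbouring text does NOT match; no characters are consumed.
No capturing groups, so `findall` returns the 2 full match strings.

['049', '742']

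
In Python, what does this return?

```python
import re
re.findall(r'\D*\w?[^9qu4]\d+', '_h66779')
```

This matches zero or more of a non-digit, then optionally a word character, then any character except [9qu4]; then one or more of a digit.
Matches: at [0:7] → '_h66779'.
No capturing groups, so `findall` returns the 1 full match string.

['_h66779']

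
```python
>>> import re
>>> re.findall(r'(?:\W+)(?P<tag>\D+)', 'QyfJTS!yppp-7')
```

['yppp-']

The pattern matches one or more of a non-word character (non-capturing group); then one or more of a non-digit (captured as 'tag').
Matches: at [6:12] match '!yppp-', group 1 = 'yppp-'.
Because there's exactly one group, `findall` drops the full match and keeps group 1 from the one hit.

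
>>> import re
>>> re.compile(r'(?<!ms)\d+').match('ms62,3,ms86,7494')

None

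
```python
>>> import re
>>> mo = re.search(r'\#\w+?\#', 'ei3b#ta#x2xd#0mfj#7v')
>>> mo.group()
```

'#ta#'

`search` walks the string left to right and returns the first match it finds.
The match spans [4:8] → '#ta#'.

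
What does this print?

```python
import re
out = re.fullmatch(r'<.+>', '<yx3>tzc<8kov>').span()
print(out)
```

`re.fullmatch` is like wrapping the pattern in `^…$` (in single-line mode).
The match spans [0:14] → '<yx3>tzc<8kov>'.

(0, 14)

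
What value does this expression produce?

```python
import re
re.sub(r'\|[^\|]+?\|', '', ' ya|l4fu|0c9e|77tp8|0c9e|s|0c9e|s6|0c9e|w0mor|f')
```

' ya0c9e0c9e0c9e0c9ef'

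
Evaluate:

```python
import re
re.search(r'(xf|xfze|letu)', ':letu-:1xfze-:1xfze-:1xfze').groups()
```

`re.search` scans for the first position where the pattern succeeds.
The match spans [1:5] → 'letu'.
Captured: group 1 = 'letu'.

('letu',)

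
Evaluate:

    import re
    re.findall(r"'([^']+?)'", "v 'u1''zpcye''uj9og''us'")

['u1', 'zpcye', 'uj9og', 'us']

Scanning left to right: at [2:6] match "'u1'", group 1 = 'u1'; at [6:13] match "'zpcye'", group 1 = 'zpcye'; at [13:20] match "'uj9og'", group 1 = 'uj9og'; at [20:24] match "'us'", group 1 = 'us'.
With a single group, `findall` returns only what that group captured — 4 items.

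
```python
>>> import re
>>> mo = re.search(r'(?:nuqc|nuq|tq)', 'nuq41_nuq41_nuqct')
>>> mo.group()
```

`re.search` tries every starting position until one works.
The match spans [0:3] → 'nuq'.

'nuq'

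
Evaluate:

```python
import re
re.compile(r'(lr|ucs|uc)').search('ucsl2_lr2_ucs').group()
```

The regex engine tests alternatives in the order written; an earlier branch that matches wins even if a later one would match more.
`re.search` scans for the first position where the pattern succeeds.
The match spans [0:3] → 'ucs'.
Captured: group 1 = 'ucs'.

'ucs'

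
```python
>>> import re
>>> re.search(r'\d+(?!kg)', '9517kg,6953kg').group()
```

'951'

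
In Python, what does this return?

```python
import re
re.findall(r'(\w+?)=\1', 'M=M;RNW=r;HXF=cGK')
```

['M']

`\1` is not a pattern — it's the concrete string captured by group 1, re-applied verbatim.
Matches: at [0:3] match 'M=M', group 1 = 'M'.
Because there's exactly one group, `findall` drops the full match and keeps group 1 from the one hit.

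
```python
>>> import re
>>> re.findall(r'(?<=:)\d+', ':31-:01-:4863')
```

The `(?=…)`/`(?<=…)` assertion just peeks at neighbouring text; it doesn't advance the match position.
Matches: at [1:3] → '31'; at [5:7] → '01'; at [9:13] → '4863'.
No capturing groups, so `findall` returns the 3 full match strings.

['31', '01', '4863']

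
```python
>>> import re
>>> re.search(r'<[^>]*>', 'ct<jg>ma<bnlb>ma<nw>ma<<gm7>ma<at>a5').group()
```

'<jg>'

`re.search` scans for the first position where the pattern succeeds.
The match spans [2:6] → '<jg>'.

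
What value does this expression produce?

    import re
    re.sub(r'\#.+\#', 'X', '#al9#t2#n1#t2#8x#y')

Each match is replaced by 'X'.

'Xy'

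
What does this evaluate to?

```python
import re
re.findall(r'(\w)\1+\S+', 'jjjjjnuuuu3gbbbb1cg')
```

['j']

A backreference is literal: `\1` must see the identical characters the first group matched.
Walking the string: at [0:19] match 'jjjjjnuuuu3gbbbb1cg', group 1 = 'j'.
`findall` collects group 1 from the one match (1 total).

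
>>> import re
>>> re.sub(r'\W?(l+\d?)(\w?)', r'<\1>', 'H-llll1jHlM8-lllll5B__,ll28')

Pattern: optionally a non-word character; then one or more of the literal 'l', then optionally a digit (captured); then optionally a word character (captured).
Matches: at [1:8] → '-llll1j'; at [9:11] → 'lM'; at [12:20] → '-lllll5B'; at [22:27] → ',ll28'.
Each match is replaced using the text its own group 1 captured.

'H<llll1>H<l>8<lllll5>__<ll2>'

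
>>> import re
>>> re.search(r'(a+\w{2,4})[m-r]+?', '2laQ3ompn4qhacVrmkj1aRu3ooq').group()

A `+?`/`*?`/`{m,n}?` starts at its minimum and grows only as far as needed for what follows to match.
The match spans [2:8] → 'aQ3omp'.

'aQ3omp'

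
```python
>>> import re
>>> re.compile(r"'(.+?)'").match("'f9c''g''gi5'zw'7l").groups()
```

A non-greedy quantifier consumes as few characters as it can — just enough that the remainder of the pattern still matches from where it stops; whatever follows it matches normally.
With `match`, the pattern is implicitly anchored at the beginning.
The match spans [0:5] → "'f9c'".
Captured: group 1 = 'f9c'.

('f9c',)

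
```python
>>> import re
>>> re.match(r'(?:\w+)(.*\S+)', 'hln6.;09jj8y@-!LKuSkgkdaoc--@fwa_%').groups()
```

('.;09jj8y@-!LKuSkgkdaoc--@fwa_%',)

The match spans [0:34] → 'hln6.;09jj8y@-!LKuSkgkdaoc--@fwa_%'.
Captured: group 1 = '.;09jj8y@-!LKuSkgkdaoc--@fwa_%'.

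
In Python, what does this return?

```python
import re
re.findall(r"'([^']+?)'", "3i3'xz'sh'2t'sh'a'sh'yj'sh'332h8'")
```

['xz', '2t', 'a', 'yj', '332h8']

With a single group, `findall` returns only what that group captured — 5 items.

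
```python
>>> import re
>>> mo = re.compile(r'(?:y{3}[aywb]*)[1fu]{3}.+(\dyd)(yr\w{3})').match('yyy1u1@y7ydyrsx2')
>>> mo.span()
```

(0, 16)

`re.match` only tries the pattern at the start of the string.
The match spans [0:16] → 'yyy1u1@y7ydyrsx2'.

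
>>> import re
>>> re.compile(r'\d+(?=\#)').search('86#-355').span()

The positive lookaround only admits positions where the adjacent text matches; those characters stay outside the span.
The match spans [0:2] → '86'.

(0, 2)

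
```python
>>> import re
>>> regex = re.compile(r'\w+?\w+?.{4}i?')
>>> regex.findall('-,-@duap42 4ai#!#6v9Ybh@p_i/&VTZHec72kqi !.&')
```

['duap42', '4ai#!#', '6v9Ybh', 'p_i/&V', 'TZHec7', '2kqi !']

The pattern matches one or more of a word character (lazy); then one or more of a word character (lazy), then exactly 4 of any character, then optionally a literal 'i'.
Lazy quantifiers expand one character at a time until the remainder of the pattern can match.
Walking the string: at [4:10] → 'duap42'; at [11:17] → '4ai#!#'; at [17:23] → '6v9Ybh'; at [24:30] → 'p_i/&V'; at [30:36] → 'TZHec7'; ….
With no groups in the pattern, `findall` gives back each whole match — 6 here.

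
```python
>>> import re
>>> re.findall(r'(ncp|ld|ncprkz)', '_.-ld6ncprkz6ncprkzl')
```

['ld', 'ncp', 'ncp']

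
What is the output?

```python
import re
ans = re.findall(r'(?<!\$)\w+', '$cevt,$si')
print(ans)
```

['evt', 'i']

`(?!…)`/`(?<!…)` only lets a position through if the neighbouring text does NOT match; no characters are consumed.
Matches: at [2:5] → 'evt'; at [8:9] → 'i'.
Since nothing is captured, `findall` lists the 2 matched substrings directly.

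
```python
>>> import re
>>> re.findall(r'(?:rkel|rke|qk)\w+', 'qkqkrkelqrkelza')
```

Matches: at [0:15] → 'qkqkrkelqrkelza'.
With no groups in the pattern, `findall` gives back each whole match — 1 here.

['qkqkrkelqrkelza']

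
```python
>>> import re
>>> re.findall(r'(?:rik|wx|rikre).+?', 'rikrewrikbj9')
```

['rikr', 'rikb']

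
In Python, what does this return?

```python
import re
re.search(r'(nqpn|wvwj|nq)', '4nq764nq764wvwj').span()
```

(1, 3)

`search` walks the string left to right and returns the first match it finds.
The match spans [1:3] → 'nq'.
Captured: group 1 = 'nq'.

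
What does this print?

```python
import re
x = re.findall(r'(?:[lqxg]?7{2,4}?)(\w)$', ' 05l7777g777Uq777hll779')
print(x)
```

Pattern: optionally one of [lqxg], then 2 to 4 of a literal '7' (lazy) (non-capturing group); then a word character (captured); then anchored at the end.
Walking the string: at [19:23] match 'l779', group 1 = '9'.
One capturing group, so `findall` returns just the captured substring from the one match — 1 in all.

['9']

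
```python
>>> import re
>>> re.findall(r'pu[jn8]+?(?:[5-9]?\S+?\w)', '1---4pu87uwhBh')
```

The `?` after the quantifier makes it lazy — it takes as little as possible before letting the rest of the pattern try.
`findall` yields the raw match text (1 of them) because the pattern has no groups.

['pu87uw']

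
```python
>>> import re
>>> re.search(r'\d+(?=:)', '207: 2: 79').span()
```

Because the assertion is zero-width, the text it checks is not consumed and won't appear in the result.
The match spans [0:3] → '207'.

(0, 3)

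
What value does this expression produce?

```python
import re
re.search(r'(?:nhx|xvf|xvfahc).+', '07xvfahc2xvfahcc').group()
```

'xvfahc2xvfahcc'

The match spans [2:16] → 'xvfahc2xvfahcc'.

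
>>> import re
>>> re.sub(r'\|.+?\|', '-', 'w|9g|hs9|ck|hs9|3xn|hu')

Matches: at [1:5] → '|9g|'; at [8:12] → '|ck|'; at [15:20] → '|3xn|'.
Each match is replaced by '-'.

'w-hs9-hs9-hu'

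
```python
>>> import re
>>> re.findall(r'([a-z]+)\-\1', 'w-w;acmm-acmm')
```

The backreference `\1` re-matches whatever the first group consumed, character for character.
Scanning left to right: at [0:3] match 'w-w', group 1 = 'w'; at [4:13] match 'acmm-acmm', group 1 = 'acmm'.
With a single group, `findall` returns only what that group captured — 2 items.

['w', 'acmm']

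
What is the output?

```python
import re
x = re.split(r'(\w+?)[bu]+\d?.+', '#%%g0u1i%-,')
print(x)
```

['#%%', 'g0', '']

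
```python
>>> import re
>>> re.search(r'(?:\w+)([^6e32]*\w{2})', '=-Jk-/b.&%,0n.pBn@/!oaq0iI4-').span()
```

(2, 27)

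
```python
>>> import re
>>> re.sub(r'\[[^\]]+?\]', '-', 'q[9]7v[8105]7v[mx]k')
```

'q-7v-7v-k'

Every occurrence is swapped for '-'.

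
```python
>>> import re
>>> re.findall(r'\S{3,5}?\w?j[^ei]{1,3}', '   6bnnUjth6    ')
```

['6bnnUjth6']

Since nothing is captured, `findall` lists the 1 matched substring directly.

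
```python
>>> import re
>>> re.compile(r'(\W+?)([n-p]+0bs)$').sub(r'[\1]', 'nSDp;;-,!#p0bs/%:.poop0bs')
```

Pattern: one or more of a non-word character (lazy) (captured); then one or more of a character in [n-p], then the literal '0bs' (captured); then anchored at the end.
Matches: at [14:25] → '/%:.poop0bs'.
The replacement refers to a captured group, so each match is rewritten using its own captured text.

'nSDp;;-,!#p0bs[/%:.]'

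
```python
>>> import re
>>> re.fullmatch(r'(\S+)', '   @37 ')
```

None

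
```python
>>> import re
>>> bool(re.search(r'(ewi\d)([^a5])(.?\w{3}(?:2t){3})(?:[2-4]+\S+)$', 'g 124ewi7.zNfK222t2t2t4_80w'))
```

Pattern: the literal 'ewi', then a digit (captured); then any character except [a5] (captured); then optionally any character, then exactly 3 of a word character, then the literal '2t' repeated 3 times (captured); then one or more of a character in [2-4], then one or more of a non-whitespace character (non-capturing group); then anchored at the end.
`re.search` tries every starting position until one works.
Here no position works, so the call returns None, and `bool(None)` is False.

False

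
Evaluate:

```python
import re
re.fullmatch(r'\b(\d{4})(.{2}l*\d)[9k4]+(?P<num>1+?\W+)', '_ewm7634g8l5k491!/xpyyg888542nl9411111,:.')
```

The pattern matches a word boundary (`\b`, zero-width); then exactly 4 of a digit (captured); then exactly 2 of any character, then zero or more of a literal 'l', then a digit (captured); then one or more of one of [9k4]; then one or more of a literal '1' (lazy), then one or more of a non-word character (captured as 'num').
`re.fullmatch` is like wrapping the pattern in `^…$` (in single-line mode).
Here there's no way to consume every character, so the call returns None.

None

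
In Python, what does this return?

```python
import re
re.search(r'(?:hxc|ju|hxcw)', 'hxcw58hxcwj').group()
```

'hxc'

Alternation tries branches left to right and keeps the first one that lets the overall match succeed at that position.
The match spans [0:3] → 'hxc'.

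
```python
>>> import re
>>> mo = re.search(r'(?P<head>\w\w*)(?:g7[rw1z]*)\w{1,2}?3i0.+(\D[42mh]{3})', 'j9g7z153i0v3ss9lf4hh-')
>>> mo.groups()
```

The pattern matches a word character, then zero or more of a word character (captured as 'head'); then the literal 'g7', then zero or more of one of [rw1z] (non-capturing group); then 1 to 2 of a word character (lazy), then the literal '3i0'; then one or more of any character; then a non-digit, then exactly 3 of one of [42mh] (captured).
`search` walks the string left to right and returns the first match it finds.
The match spans [0:20] → 'j9g7z153i0v3ss9lf4hh'.
Captured: group 1 = 'j9', group 2 = 'f4hh'.

('j9', 'f4hh')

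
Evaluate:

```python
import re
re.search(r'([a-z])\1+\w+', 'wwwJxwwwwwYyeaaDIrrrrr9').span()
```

(0, 23)

After group 1 captures some text, `\1` only succeeds where that same text appears again.
The match spans [0:23] → 'wwwJxwwwwwYyeaaDIrrrrr9'.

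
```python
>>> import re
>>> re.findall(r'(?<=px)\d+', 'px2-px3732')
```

['2', '3732']

The `(?=…)`/`(?<=…)` assertion just peeks at neighbouring text; it doesn't advance the match position.
No capturing groups, so `findall` returns the 2 full match strings.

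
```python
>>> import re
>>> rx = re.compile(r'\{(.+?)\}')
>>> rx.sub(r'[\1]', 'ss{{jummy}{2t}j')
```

'ss[{jummy][2t]j'

Lazy quantifiers expand one character at a time until the remainder of the pattern can match.
`\1` in the replacement pulls in group 1's text for each match.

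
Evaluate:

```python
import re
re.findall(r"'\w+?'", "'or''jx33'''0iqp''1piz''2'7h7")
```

["'or'", "'jx33'", "'0iqp'", "'1piz'", "'2'"]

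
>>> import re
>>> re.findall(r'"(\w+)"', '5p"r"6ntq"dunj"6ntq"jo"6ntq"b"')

['r', 'dunj', 'jo', 'b']

`findall` collects group 1 from each match (4 total).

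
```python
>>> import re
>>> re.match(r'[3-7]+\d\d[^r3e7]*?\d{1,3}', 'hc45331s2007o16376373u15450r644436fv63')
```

The pattern matches one or more of a character in [3-7], then a digit, then a digit; then zero or more of any character except [r3e7] (lazy), then 1 to 3 of a digit.
`match` is anchored at position 0; if the pattern doesn't fit there, it returns None.
Here the pattern fails at index 0, so the call returns None.

None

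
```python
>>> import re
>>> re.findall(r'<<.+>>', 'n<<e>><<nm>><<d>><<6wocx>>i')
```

Matches: at [1:26] → '<<e>><<nm>><<d>><<6wocx>>'.
`findall` yields the raw match text (1 of them) because the pattern has no groups.

['<<e>><<nm>><<d>><<6wocx>>']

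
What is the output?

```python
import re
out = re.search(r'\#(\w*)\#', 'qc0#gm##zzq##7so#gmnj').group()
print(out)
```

#gm#

The match spans [3:7] → '#gm#'.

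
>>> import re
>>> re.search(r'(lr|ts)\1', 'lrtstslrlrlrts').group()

`\1` is not a pattern — it's the concrete string captured by group 1, re-applied verbatim.
The match spans [2:6] → 'tsts'.

'tsts'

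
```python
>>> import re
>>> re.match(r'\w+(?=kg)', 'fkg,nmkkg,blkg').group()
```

'f'

The positive lookaround only admits positions where the adjacent text matches; those characters stay outside the span.
`match` is anchored at position 0; if the pattern doesn't fit there, it returns None.
The match spans [0:1] → 'f'.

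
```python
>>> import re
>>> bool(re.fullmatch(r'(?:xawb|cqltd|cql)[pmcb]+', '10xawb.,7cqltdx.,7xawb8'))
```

False

`fullmatch` succeeds only if the pattern covers the string from start to end.
Here the string isn't matched end-to-end, so the call returns None, and `bool(None)` is False.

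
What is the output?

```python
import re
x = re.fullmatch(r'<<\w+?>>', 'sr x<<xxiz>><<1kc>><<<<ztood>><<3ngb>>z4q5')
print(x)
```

None

`fullmatch` succeeds only if the pattern covers the string from start to end.
Here there's no way to consume every character, so the call returns None.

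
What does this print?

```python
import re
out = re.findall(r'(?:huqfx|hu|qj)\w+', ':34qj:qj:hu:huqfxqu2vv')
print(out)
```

With no groups in the pattern, `findall` gives back each whole match — 1 here.

['huqfxqu2vv']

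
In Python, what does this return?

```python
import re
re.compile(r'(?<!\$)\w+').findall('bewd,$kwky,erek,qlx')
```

['bewd', 'wky', 'erek', 'qlx']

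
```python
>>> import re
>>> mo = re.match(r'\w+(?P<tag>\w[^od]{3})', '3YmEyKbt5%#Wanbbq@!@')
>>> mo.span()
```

(0, 12)

`re.match` won't scan ahead — the pattern has to work from the very first character.
The match spans [0:12] → '3YmEyKbt5%#W'.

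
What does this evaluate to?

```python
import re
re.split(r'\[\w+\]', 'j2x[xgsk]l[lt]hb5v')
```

['j2x', 'l', 'hb5v']

Matches to split on: at [3:9] → '[xgsk]'; at [10:14] → '[lt]'.
The string is cut at each match, leaving 3 pieces.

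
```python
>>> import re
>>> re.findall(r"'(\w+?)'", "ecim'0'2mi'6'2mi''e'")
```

['0', '6', 'e']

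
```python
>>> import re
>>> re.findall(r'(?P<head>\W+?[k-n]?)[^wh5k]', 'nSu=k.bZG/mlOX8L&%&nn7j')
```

['=k', '/m', '&', '&n']

With the lazy modifier that quantifier settles for the fewest repetitions that let the rest of the pattern succeed (the atoms after it are unaffected and can still be greedy).
With a single group, `findall` returns only what that group captured — 4 items.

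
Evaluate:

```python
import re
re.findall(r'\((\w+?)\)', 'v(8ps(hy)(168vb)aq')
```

Matches: at [5:9] match '(hy)', group 1 = 'hy'; at [9:16] match '(168vb)', group 1 = '168vb'.
One capturing group, so `findall` returns just the captured substring from each match — 2 in all.

['hy', '168vb']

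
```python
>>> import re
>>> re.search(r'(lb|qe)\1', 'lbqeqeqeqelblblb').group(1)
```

'qe'

The match spans [2:6] → 'qeqe'.
Captured: group 1 = 'qe'.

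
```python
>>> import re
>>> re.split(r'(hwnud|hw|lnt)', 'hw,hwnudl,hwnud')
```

Alternation tries branches left to right and keeps the first one that lets the overall match succeed at that position.
Matches to split on: at [0:2] → 'hw'; at [3:8] → 'hwnud'; at [10:15] → 'hwnud'.
The group in the pattern means `split` returns the separators' captures alongside the pieces.

['', 'hw', ',', 'hwnud', 'l,', 'hwnud', '']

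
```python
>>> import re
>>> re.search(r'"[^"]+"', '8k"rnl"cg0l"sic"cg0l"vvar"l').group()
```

'"rnl"'

The match spans [2:7] → '"rnl"'.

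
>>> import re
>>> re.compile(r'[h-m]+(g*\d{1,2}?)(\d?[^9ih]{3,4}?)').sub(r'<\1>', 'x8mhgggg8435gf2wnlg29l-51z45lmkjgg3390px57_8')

'x8<gggg8>f2wn<g2>1z45<gg33>57_8'

This matches one or more of a character in [h-m]; then zero or more of a literal 'g', then 1 to 2 of a digit (lazy) (captured); then optionally a digit, then 3 to 4 of any character except [9ih] (lazy) (captured).
A non-greedy quantifier consumes as few characters as it can — just enough that the remainder of the pattern still matches from where it stops; whatever follows it matches normally.
Matches: at [2:13] → 'mhgggg8435g'; at [17:24] → 'lg29l-5'; at [28:40] → 'lmkjgg3390px'.
The replacement refers to a captured group, so each match is rewritten using its own captured text.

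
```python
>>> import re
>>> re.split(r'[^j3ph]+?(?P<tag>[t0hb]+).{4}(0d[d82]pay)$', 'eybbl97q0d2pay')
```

['', 'bb', '0d2pay', '']

The group in the pattern means `split` returns the separators' captures alongside the pieces.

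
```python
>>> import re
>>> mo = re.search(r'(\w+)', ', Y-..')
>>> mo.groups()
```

('Y',)

The match spans [2:3] → 'Y'.
Captured: group 1 = 'Y'.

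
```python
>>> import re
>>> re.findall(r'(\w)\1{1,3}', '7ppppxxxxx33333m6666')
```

['p', 'x', '3', '6']

`\1` is not a pattern — it's the concrete string captured by group 1, re-applied verbatim.
Matches: at [1:5] match 'pppp', group 1 = 'p'; at [5:9] match 'xxxx', group 1 = 'x'; at [10:14] match '3333', group 1 = '3'; at [16:20] match '6666', group 1 = '6'.
One capturing group, so `findall` returns just the captured substring from each match — 4 in all.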